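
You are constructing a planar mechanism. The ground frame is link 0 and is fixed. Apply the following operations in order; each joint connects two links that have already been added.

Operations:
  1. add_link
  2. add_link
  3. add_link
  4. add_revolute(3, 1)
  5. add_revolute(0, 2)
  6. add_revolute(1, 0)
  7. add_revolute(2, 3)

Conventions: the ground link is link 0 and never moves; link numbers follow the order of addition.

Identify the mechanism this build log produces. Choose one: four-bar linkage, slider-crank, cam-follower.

links: 4 (incl. ground); joints: 4 revolute, 0 prismatic, 0 higher (cam) pair, forming one closed loop
4 links in a single 4R loop → four-bar linkage

four-bar linkage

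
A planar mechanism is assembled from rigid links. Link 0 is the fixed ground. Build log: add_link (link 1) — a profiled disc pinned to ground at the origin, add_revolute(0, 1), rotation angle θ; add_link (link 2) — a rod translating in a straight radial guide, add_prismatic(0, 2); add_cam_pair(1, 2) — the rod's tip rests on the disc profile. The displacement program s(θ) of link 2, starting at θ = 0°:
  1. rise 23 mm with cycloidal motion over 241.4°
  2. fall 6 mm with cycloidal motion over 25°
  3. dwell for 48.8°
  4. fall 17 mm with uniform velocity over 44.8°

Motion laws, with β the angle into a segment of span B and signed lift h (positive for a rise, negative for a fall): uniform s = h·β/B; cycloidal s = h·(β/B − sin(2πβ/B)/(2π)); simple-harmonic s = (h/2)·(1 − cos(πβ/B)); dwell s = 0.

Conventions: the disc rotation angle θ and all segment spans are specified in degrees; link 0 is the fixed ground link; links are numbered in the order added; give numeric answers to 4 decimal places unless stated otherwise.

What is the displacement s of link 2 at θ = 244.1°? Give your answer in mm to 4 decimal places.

seg 1 [0°–241.4°] cycloidal, h=23: full span → s += 23 → s = 23.0000
seg 2 [241.4°–266.4°] cycloidal, h=-6: θ=244.1° here. β=2.7, B=25. -6·(0.1080 − sin(2π·0.1080)/(2π)) = -0.0486 → s = 22.9514

22.9514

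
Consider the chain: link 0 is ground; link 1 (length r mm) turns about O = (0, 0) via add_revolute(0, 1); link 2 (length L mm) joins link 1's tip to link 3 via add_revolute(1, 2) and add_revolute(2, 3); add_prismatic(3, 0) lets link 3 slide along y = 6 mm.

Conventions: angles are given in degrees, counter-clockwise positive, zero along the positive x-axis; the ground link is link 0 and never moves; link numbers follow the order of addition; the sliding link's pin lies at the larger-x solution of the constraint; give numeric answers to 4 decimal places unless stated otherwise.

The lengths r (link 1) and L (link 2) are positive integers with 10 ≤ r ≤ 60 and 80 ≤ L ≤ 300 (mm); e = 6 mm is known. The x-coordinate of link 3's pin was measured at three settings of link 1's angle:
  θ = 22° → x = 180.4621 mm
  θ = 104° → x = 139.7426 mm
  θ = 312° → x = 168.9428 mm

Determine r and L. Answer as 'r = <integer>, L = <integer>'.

constraint per measurement: (x − r cos θ)² + (r sin θ − e)² = L²
subtracting the θ₁ and θ₂ equations cancels the r² and L² terms:
r = (x₁² − x₂²) / (2[(x₁cos θ₁ + e sin θ₁) − (x₂cos θ₂ + e sin θ₂)]) = 33.0000 → r = 33
L² = (x₁ − r cos θ₁)² + (r sin θ₁ − e)² = 22500.0033 → L = 150.0000 → L = 150
check at θ₃=312°: x = 168.9428 (printed 168.9428) ✓

r = 33, L = 150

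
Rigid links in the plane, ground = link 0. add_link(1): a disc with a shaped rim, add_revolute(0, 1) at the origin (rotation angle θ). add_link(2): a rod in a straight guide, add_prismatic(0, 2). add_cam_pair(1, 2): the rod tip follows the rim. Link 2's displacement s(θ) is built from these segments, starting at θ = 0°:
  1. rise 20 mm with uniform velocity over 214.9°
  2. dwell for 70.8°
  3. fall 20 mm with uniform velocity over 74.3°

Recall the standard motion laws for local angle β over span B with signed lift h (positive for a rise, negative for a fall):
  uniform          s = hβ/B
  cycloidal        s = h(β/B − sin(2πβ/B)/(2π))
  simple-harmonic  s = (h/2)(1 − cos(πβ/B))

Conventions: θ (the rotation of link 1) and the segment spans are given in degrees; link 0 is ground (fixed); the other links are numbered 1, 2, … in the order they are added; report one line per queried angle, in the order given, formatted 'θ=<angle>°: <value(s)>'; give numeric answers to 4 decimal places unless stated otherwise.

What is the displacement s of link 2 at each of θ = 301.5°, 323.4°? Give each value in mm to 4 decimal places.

segment 1 (0° to 214.9°, uniform, h = 20) is passed completely: s = 0.0000 + (20) = 20.0000
segment 2 (214.9° to 285.7°, dwell): s unchanged at 20.0000
θ = 301.5° falls in segment 3 (285.7° to 360°, uniform, h = -20): β = 301.5 − 285.7 = 15.8°, B = 74.3°; Δs = -20·15.8/74.3 = -4.2530; s = 20.0000 − 4.2530 = 15.7470
θ = 323.4° falls in segment 3 (285.7° to 360°, uniform, h = -20): β = 323.4 − 285.7 = 37.7°, B = 74.3°; Δs = -20·37.7/74.3 = -10.1480; s = 20.0000 − 10.1480 = 9.8520

θ=301.5°: 15.7470
θ=323.4°: 9.8520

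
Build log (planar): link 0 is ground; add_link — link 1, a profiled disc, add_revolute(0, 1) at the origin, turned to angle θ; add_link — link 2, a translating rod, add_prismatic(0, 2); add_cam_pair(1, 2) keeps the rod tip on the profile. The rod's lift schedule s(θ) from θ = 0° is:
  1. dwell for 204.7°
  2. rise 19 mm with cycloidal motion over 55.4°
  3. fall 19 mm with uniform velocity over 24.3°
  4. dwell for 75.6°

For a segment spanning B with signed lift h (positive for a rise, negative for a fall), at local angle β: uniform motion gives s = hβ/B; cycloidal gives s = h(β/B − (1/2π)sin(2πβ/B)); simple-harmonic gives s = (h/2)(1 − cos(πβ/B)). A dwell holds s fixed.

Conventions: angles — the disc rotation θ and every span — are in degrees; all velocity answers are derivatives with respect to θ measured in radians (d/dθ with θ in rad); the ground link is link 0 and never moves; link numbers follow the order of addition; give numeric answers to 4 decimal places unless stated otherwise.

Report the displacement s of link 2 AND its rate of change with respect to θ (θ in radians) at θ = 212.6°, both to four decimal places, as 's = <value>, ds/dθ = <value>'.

seg 1 [0°–204.7°] dwell: s stays 0.0000
seg 2 [204.7°–260.1°] cycloidal, h=19: θ=212.6° here. β=7.9, B=55.4. 19·(0.1426 − sin(2π·0.1426)/(2π)) = 0.3482 → s = 0.3482
velocity in seg [204.7°–260.1°] (cycloidal), θ in radians: β = 7.9° = 0.1379 rad, B = 55.4° = 0.9669 rad; ds/dθ = (h/B)(1 − cos(2πβ/B)) = (19/0.9669)(1 − cos(2π·0.1426)) = 7.373617 mm/rad

s = 0.3482, ds/dθ = 7.3736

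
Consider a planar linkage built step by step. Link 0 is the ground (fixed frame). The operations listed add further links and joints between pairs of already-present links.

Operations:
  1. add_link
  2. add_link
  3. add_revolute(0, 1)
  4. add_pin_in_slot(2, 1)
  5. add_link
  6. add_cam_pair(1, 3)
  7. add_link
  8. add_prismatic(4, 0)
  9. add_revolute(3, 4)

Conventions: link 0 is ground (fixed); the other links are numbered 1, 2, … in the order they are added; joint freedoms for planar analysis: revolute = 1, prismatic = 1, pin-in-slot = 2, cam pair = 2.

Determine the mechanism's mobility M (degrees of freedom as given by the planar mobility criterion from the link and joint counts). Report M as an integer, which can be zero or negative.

L=1 J1=0 J2=0
add link → L=2 J1=0 J2=0
add link → L=3 J1=0 J2=0
R@0,1 dof=1 J1 → L=3 J1=1 J2=0
PS@2,1 dof=2 J2 → L=3 J1=1 J2=1
add link → L=4 J1=1 J2=1
C@1,3 dof=2 J2 → L=4 J1=1 J2=2
add link → L=5 J1=1 J2=2
P@4,0 dof=1 J1 → L=5 J1=2 J2=2
R@3,4 dof=1 J1 → L=5 J1=3 J2=2
M=3(L−1)−2J1−J2=3·4−2·3−2=4

M = 4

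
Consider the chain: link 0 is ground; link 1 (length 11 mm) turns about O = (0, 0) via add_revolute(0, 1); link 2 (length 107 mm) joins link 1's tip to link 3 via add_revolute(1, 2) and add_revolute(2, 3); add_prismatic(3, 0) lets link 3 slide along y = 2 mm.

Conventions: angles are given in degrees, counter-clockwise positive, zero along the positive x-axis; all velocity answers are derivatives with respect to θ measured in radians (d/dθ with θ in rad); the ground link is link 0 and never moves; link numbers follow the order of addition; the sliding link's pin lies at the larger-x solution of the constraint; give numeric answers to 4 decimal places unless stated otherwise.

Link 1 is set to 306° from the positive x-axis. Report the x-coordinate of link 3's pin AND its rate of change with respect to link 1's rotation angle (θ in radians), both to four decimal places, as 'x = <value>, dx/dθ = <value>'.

geometry: r = 11 mm, L = 107 mm, e = 2 mm
crank pin P = (r cos θ, r sin θ) = (6.465638, -8.899187)
h = r sin θ − e = -8.899187 − 2 = -10.899187
x = r cos θ + √(L² − h²) = 6.465638 + 106.443448 = 112.909086
dx/dθ = −r sin θ − h·r cos θ/√(L² − h²) (θ in radians; h = -10.899187) = 9.561230

x = 112.9091, dx/dθ = 9.5612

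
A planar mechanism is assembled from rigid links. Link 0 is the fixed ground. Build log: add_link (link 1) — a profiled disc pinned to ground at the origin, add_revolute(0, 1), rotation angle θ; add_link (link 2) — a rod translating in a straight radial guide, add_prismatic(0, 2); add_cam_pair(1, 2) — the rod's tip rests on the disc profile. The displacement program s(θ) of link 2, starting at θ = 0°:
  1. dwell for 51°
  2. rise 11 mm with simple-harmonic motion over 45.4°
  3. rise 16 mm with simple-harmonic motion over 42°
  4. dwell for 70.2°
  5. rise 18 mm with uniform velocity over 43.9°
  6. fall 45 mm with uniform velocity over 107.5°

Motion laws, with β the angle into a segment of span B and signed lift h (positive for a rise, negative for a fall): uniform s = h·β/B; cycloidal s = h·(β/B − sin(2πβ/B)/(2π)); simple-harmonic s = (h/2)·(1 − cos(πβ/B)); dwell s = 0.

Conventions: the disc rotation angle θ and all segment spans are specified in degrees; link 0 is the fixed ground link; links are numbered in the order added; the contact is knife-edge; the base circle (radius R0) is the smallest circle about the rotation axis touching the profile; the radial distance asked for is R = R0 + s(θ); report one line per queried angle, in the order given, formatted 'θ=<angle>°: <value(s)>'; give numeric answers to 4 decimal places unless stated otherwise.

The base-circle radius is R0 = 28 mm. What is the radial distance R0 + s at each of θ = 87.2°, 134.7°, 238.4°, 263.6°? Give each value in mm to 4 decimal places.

seg 1 [0°–51°] dwell: s stays 0.0000
seg 2 [51°–96.4°] simple-harmonic, h=11: θ=87.2° here. β=36.2, B=45.4. 11/2·(1 − cos(π·0.7974)) = 9.9226 → s = 9.9226
seg 2 [51°–96.4°] simple-harmonic, h=11: full span → s += 11 → s = 11.0000
seg 3 [96.4°–138.4°] simple-harmonic, h=16: θ=134.7° here. β=38.3, B=42. 16/2·(1 − cos(π·0.9119)) = 15.6956 → s = 26.6956
seg 3 [96.4°–138.4°] simple-harmonic, h=16: full span → s += 16 → s = 27.0000
seg 4 [138.4°–208.6°] dwell: s stays 27.0000
seg 5 [208.6°–252.5°] uniform, h=18: θ=238.4° here. β=29.8, B=43.9. 18·29.8/43.9 = 12.2187 → s = 39.2187
seg 5 [208.6°–252.5°] uniform, h=18: full span → s += 18 → s = 45.0000
seg 6 [252.5°–360°] uniform, h=-45: θ=263.6° here. β=11.1, B=107.5. -45·11.1/107.5 = -4.6465 → s = 40.3535
θ=87.2°: R = R0 + s = 28 + 9.9226 = 37.9226
θ=134.7°: R = R0 + s = 28 + 26.6956 = 54.6956
θ=238.4°: R = R0 + s = 28 + 39.2187 = 67.2187
θ=263.6°: R = R0 + s = 28 + 40.3535 = 68.3535

θ=87.2°: 37.9226
θ=134.7°: 54.6956
θ=238.4°: 67.2187
θ=263.6°: 68.3535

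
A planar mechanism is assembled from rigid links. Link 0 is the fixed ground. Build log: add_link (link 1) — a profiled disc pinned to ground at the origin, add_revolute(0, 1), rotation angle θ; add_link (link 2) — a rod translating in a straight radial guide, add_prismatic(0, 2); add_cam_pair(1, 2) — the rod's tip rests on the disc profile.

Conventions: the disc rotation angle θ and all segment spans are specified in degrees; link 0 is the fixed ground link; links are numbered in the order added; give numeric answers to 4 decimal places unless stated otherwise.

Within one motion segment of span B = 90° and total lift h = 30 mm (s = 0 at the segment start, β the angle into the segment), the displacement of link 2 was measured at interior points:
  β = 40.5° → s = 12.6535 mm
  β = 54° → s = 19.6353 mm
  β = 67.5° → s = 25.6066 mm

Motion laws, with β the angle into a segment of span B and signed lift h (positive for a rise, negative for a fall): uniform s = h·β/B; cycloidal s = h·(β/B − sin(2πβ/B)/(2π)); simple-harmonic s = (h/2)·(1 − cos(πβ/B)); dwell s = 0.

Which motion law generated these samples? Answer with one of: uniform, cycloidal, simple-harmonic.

candidates at β/B = r: uniform s = h·r (linear in β); cycloidal s = h·(r − sin(2πr)/(2π)); simple-harmonic s = (h/2)(1 − cos(πr))
β=40.5°: printed 12.6535 | uniform 13.5000, cycloidal 12.0246, simple-harmonic 12.6535
β=54°: printed 19.6353 | uniform 18.0000, cycloidal 20.8065, simple-harmonic 19.6353
β=67.5°: printed 25.6066 | uniform 22.5000, cycloidal 27.2746, simple-harmonic 25.6066
only one law matches every sample → simple-harmonic

simple-harmonic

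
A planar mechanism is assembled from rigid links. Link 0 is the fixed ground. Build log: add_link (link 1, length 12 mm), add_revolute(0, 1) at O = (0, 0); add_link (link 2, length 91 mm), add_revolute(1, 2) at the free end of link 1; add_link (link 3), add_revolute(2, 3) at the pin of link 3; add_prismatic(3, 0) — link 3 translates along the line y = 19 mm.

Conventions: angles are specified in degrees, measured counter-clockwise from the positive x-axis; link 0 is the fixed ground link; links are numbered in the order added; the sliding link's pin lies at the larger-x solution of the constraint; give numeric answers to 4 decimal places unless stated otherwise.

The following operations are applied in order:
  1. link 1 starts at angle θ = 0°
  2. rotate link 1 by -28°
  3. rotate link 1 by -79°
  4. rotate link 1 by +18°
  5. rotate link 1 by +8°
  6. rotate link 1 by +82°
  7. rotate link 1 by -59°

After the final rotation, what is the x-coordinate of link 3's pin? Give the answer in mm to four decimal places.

geometry: r = 12 mm, L = 91 mm, e = 19 mm; θ starts at 0°
rotate link 1 by -28°: θ ← 0° -28° = -28°
rotate link 1 by -79°: θ ← -28° -79° = -107°
rotate link 1 by +18°: θ ← -107° +18° = -89°
rotate link 1 by +8°: θ ← -89° +8° = -81°
rotate link 1 by +82°: θ ← -81° +82° = 1°
rotate link 1 by -59°: θ ← 1° -59° = -58°
crank pin P = (r cos θ, r sin θ) = (6.359031, -10.176577)
h = r sin θ − e = -10.176577 − 19 = -29.176577
x = r cos θ + √(L² − h²) = 6.359031 + 86.195866 = 92.554897

92.5549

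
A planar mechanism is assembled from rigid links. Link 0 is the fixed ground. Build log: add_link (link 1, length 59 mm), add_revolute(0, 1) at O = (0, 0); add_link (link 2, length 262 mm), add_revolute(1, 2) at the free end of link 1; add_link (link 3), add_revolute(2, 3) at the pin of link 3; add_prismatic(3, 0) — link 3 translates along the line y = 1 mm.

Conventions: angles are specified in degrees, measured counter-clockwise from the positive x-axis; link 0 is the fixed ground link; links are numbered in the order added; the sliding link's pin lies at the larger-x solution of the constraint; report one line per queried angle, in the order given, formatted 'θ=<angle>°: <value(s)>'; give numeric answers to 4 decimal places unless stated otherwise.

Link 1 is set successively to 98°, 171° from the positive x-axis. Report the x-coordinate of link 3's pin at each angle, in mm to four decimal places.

geometry: r = 59 mm, L = 262 mm, e = 1 mm
θ=98°: crank pin P = (r cos θ, r sin θ) = (-8.211213, 58.425816)
θ=98°: h = r sin θ − e = 58.425816 − 1 = 57.425816
θ=98°: x = r cos θ + √(L² − h²) = -8.211213 + 255.629176 = 247.417963
θ=171°: crank pin P = (r cos θ, r sin θ) = (-58.273612, 9.229633)
θ=171°: h = r sin θ − e = 9.229633 − 1 = 8.229633
θ=171°: x = r cos θ + √(L² − h²) = -58.273612 + 261.870718 = 203.597106

θ=98°: 247.4180
θ=171°: 203.5971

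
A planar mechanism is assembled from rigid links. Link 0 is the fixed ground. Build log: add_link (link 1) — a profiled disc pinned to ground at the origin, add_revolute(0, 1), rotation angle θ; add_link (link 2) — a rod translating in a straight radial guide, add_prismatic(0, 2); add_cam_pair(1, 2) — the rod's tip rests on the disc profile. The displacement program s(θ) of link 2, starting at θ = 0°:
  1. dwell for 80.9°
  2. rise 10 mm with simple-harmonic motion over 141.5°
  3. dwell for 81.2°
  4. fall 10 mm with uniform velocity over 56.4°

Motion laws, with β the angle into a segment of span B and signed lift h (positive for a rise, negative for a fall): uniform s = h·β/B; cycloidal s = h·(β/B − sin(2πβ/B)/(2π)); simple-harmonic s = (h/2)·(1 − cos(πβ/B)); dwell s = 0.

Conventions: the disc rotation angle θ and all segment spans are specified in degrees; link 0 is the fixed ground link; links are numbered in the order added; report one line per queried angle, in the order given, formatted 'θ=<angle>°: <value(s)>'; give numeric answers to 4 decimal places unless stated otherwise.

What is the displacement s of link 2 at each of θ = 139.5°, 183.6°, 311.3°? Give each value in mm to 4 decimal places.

seg 1 [0°–80.9°] dwell: s stays 0.0000
seg 2 [80.9°–222.4°] simple-harmonic, h=10: θ=139.5° here. β=58.6, B=141.5. 10/2·(1 − cos(π·0.4141)) = 3.6675 → s = 3.6675
seg 2 [80.9°–222.4°] simple-harmonic, h=10: θ=183.6° here. β=102.7, B=141.5. 10/2·(1 − cos(π·0.7258)) = 8.2567 → s = 8.2567
seg 2 [80.9°–222.4°] simple-harmonic, h=10: full span → s += 10 → s = 10.0000
seg 3 [222.4°–303.6°] dwell: s stays 10.0000
seg 4 [303.6°–360°] uniform, h=-10: θ=311.3° here. β=7.7, B=56.4. -10·7.7/56.4 = -1.3652 → s = 8.6348

θ=139.5°: 3.6675
θ=183.6°: 8.2567
θ=311.3°: 8.6348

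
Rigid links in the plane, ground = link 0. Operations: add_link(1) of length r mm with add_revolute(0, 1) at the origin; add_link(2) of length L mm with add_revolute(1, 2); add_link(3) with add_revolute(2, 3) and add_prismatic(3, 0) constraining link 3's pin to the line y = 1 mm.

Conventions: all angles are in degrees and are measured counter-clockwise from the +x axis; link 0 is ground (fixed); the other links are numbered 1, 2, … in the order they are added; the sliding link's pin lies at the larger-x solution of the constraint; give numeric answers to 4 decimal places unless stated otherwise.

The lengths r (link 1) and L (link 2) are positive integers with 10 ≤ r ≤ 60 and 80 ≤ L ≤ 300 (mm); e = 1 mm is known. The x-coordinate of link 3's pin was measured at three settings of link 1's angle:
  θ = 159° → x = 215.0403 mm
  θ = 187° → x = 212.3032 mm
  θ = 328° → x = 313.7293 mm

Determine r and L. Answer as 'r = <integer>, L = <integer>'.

constraint per measurement: (x − r cos θ)² + (r sin θ − e)² = L²
subtracting the θ₁ and θ₂ equations cancels the r² and L² terms:
r = (x₁² − x₂²) / (2[(x₁cos θ₁ + e sin θ₁) − (x₂cos θ₂ + e sin θ₂)]) = 56.0002 → r = 56
L² = (x₁ − r cos θ₁)² + (r sin θ₁ − e)² = 71824.0239 → L = 268.0000 → L = 268
check at θ₃=328°: x = 313.7293 (printed 313.7293) ✓

r = 56, L = 268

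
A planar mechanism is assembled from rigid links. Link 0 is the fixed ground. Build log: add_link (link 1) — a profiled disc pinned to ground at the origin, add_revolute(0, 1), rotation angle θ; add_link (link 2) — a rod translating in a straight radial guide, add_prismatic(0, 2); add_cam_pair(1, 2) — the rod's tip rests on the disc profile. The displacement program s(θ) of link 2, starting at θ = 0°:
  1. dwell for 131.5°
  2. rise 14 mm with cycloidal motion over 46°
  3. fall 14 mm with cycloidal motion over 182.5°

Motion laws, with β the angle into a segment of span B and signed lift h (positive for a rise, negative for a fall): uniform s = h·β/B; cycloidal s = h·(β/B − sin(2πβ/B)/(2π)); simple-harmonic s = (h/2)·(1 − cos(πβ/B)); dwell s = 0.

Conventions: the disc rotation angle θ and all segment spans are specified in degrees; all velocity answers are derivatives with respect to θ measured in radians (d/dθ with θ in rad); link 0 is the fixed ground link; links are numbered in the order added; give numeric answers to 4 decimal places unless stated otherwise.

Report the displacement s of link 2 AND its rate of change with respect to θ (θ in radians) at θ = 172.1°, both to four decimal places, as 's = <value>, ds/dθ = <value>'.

seg 1 [0°–131.5°] dwell: s stays 0.0000
seg 2 [131.5°–177.5°] cycloidal, h=14: θ=172.1° here. β=40.6, B=46. 14·(0.8826 − sin(2π·0.8826)/(2π)) = 13.8550 → s = 13.8550
velocity in seg [131.5°–177.5°] (cycloidal), θ in radians: β = 40.6° = 0.7086 rad, B = 46° = 0.8029 rad; ds/dθ = (h/B)(1 − cos(2πβ/B)) = (14/0.8029)(1 − cos(2π·0.8826)) = 4.532261 mm/rad

s = 13.8550, ds/dθ = 4.5323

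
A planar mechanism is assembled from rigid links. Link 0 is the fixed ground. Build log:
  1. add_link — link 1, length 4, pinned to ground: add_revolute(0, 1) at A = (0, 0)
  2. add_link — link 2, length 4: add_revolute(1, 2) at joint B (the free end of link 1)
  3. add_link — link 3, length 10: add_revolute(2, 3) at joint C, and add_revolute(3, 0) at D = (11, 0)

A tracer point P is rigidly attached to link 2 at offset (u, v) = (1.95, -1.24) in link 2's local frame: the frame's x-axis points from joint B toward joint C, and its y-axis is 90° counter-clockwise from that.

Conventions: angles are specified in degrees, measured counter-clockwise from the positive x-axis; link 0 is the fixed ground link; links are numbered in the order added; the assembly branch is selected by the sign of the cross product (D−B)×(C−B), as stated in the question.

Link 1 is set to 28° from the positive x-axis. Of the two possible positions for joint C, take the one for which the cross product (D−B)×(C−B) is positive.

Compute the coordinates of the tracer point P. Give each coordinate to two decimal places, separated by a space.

A=(0,0), D=(11.00,0)
B = A + 4.00·(cos28°, sin28°) = (3.5318, 1.8779)
|BD| = 7.7007
circle(B,4.00) ∩ circle(D,10.00): a=-1.6037, h=3.6644
  candidates: C₊=(2.8701,5.8228) cross=28.219; C₋=(1.0829,-1.2848) cross=-28.219
  branch + wants cross > 0 → take C=(2.8701,5.8228) (cross=28.219)
ex = (C−B)/|BC| = (-0.1654,0.9862); ey = (-0.9862,-0.1654)
P = B + 1.95·ex + -1.24·ey = (4.4321,4.0061)

4.43 4.01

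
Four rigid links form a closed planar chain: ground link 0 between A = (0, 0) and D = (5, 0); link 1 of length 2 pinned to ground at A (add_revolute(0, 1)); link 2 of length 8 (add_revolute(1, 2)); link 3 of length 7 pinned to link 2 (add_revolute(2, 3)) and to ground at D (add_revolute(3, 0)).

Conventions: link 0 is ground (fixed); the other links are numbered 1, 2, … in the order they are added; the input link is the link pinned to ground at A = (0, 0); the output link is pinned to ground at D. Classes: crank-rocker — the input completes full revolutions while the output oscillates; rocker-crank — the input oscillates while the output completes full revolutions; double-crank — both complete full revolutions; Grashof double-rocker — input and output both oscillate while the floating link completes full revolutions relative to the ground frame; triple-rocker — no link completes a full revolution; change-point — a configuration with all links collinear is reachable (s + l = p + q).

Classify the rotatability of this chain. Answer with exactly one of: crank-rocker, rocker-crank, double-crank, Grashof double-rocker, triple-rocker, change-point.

lengths: ground=5, input=2, coupler=8, output=7
sorted: s=2 (shortest), l=8 (longest), p+q=12
s + l = 10 vs p + q = 12
s + l < p + q (Grashof) with shortest = input link → crank-rocker

crank-rocker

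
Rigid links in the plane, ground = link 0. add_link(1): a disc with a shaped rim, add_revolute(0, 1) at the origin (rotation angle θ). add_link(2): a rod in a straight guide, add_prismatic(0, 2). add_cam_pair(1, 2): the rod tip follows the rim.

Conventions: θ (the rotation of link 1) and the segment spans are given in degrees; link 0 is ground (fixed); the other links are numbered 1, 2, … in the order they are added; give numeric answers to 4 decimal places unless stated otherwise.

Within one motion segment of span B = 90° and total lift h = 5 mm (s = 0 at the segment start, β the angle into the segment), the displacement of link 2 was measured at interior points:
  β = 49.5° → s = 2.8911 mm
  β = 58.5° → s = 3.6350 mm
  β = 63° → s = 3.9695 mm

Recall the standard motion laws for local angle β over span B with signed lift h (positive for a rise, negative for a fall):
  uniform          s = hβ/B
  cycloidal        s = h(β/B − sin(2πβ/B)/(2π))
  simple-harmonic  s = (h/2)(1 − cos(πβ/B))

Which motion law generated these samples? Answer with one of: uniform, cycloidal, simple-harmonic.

candidates at β/B = r: uniform s = h·r (linear in β); cycloidal s = h·(r − sin(2πr)/(2π)); simple-harmonic s = (h/2)(1 − cos(πr))
β=49.5°: printed 2.8911 | uniform 2.7500, cycloidal 2.9959, simple-harmonic 2.8911
β=58.5°: printed 3.6350 | uniform 3.2500, cycloidal 3.8938, simple-harmonic 3.6350
β=63°: printed 3.9695 | uniform 3.5000, cycloidal 4.2568, simple-harmonic 3.9695
only one law matches every sample → simple-harmonic

simple-harmonic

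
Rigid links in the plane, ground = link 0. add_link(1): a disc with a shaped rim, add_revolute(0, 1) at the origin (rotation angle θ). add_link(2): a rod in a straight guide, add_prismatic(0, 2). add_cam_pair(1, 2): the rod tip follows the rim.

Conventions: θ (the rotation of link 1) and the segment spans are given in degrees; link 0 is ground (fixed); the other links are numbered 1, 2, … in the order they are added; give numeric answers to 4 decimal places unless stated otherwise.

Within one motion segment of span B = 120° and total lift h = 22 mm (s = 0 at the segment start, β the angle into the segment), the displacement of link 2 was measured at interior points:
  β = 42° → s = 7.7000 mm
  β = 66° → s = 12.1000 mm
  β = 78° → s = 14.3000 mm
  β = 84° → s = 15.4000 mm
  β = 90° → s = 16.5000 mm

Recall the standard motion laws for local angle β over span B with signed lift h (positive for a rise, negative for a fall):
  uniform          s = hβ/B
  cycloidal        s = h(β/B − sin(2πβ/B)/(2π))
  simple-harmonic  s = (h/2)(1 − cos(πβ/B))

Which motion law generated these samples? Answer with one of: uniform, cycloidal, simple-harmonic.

candidates at β/B = r: uniform s = h·r (linear in β); cycloidal s = h·(r − sin(2πr)/(2π)); simple-harmonic s = (h/2)(1 − cos(πr))
β=42°: printed 7.7000 | uniform 7.7000, cycloidal 4.8673, simple-harmonic 6.0061
β=66°: printed 12.1000 | uniform 12.1000, cycloidal 13.1820, simple-harmonic 12.7208
β=78°: printed 14.3000 | uniform 14.3000, cycloidal 17.1327, simple-harmonic 15.9939
β=84°: printed 15.4000 | uniform 15.4000, cycloidal 18.7300, simple-harmonic 17.4656
β=90°: printed 16.5000 | uniform 16.5000, cycloidal 20.0014, simple-harmonic 18.7782
only one law matches every sample → uniform

uniform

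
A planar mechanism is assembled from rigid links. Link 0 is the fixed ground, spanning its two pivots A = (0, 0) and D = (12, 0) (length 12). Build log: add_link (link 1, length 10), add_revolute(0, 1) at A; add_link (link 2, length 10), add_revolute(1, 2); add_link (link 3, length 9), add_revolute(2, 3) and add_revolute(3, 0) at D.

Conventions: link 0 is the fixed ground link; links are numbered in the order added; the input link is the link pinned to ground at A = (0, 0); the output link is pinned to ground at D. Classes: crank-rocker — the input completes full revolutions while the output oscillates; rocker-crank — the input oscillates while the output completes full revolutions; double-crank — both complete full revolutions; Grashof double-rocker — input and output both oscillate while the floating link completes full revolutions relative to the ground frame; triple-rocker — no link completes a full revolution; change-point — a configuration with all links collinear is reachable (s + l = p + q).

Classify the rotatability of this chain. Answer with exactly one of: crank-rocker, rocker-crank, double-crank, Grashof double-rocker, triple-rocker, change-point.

lengths: ground=12, input=10, coupler=10, output=9
sorted: s=9 (shortest), l=12 (longest), p+q=20
s + l = 21 vs p + q = 20
s + l > p + q → non-Grashof → no link fully rotates → triple-rocker

triple-rocker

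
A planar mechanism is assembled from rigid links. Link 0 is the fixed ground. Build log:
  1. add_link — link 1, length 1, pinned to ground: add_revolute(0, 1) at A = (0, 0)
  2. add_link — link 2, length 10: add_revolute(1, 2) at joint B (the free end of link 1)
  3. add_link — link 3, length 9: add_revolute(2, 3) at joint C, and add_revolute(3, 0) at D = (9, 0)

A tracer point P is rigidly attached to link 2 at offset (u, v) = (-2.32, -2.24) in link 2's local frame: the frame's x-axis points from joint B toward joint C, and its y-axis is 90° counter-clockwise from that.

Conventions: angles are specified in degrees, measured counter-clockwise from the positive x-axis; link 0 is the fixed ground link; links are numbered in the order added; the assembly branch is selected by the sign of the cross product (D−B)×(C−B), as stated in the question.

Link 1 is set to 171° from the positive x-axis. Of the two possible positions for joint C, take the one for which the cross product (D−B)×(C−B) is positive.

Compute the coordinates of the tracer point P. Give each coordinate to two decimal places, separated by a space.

A=(0,0), D=(9.00,0)
B = A + 1.00·(cos171°, sin171°) = (-0.9877, 0.1564)
|BD| = 9.9889
circle(B,10.00) ∩ circle(D,9.00): a=5.9455, h=8.0406
  candidates: C₊=(5.0830,8.1029) cross=80.317; C₋=(4.8312,-7.9763) cross=-80.317
  branch + wants cross > 0 → take C=(5.0830,8.1029) (cross=80.317)
ex = (C−B)/|BC| = (0.6071,0.7946); ey = (-0.7946,0.6071)
P = B + -2.32·ex + -2.24·ey = (-0.6161,-3.0470)

-0.62 -3.05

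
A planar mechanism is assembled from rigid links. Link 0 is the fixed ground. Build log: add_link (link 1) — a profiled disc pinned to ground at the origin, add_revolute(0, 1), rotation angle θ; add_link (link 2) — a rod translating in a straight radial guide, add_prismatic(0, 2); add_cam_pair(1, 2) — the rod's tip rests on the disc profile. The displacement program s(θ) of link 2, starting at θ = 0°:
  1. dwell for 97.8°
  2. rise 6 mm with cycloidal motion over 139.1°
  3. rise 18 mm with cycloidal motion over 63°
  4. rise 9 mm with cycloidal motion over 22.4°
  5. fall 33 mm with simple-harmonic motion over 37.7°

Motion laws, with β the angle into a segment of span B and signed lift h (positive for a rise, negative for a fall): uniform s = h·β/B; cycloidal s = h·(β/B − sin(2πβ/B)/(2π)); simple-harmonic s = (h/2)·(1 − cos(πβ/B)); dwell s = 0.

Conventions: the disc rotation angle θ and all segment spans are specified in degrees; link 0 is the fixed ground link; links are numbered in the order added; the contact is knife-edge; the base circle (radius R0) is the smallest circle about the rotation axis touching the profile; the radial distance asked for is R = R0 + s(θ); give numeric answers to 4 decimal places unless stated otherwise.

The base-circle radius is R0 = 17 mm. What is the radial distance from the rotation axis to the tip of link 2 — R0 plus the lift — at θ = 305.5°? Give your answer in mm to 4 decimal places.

seg 1 [0°–97.8°] dwell: s stays 0.0000
seg 2 [97.8°–236.9°] cycloidal, h=6: full span → s += 6 → s = 6.0000
seg 3 [236.9°–299.9°] cycloidal, h=18: full span → s += 18 → s = 24.0000
seg 4 [299.9°–322.3°] cycloidal, h=9: θ=305.5° here. β=5.6, B=22.4. 9·(0.2500 − sin(2π·0.2500)/(2π)) = 0.8176 → s = 24.8176
R = R0 + s = 17 + 24.8176 = 41.8176

41.8176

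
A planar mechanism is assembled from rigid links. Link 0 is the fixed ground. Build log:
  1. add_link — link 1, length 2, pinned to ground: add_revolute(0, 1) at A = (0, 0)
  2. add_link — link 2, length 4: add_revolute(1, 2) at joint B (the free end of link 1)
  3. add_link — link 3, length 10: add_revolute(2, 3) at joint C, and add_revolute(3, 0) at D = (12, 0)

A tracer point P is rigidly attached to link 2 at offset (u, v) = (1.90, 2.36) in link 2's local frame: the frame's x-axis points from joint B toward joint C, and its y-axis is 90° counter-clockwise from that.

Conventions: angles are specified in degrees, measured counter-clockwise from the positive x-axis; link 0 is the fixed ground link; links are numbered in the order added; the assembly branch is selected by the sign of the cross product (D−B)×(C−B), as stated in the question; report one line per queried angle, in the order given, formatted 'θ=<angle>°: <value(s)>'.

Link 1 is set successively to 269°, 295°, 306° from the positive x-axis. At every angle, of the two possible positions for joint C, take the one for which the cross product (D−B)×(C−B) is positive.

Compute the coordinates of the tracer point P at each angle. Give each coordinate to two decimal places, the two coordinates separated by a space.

A=(0,0), D=(12.00,0)
θ=269°: B = A + 2.00·(cos269°, sin269°) = (-0.0349, -1.9997)
θ=269°: |BD| = 12.1999
θ=269°: circle(B,4.00) ∩ circle(D,10.00): a=2.6573, h=2.9898
θ=269°:   candidates: C₊=(2.0964,1.3852) cross=36.475; C₋=(3.0765,-4.5135) cross=-36.475
θ=269°:   branch + wants cross > 0 → take C=(2.0964,1.3852) (cross=36.475)
θ=269°: ex = (C−B)/|BC| = (0.5328,0.8462); ey = (-0.8462,0.5328)
θ=269°: P = B + 1.90·ex + 2.36·ey = (-1.0196,0.8656)
θ=295°: B = A + 2.00·(cos295°, sin295°) = (0.8452, -1.8126)
θ=295°: |BD| = 11.3011
θ=295°: circle(B,4.00) ∩ circle(D,10.00): a=1.9341, h=3.5013
θ=295°:   candidates: C₊=(2.1927,1.9536) cross=39.569; C₋=(3.3159,-4.9584) cross=-39.569
θ=295°:   branch + wants cross > 0 → take C=(2.1927,1.9536) (cross=39.569)
θ=295°: ex = (C−B)/|BC| = (0.3369,0.9416); ey = (-0.9416,0.3369)
θ=295°: P = B + 1.90·ex + 2.36·ey = (-0.7368,0.7713)
θ=306°: B = A + 2.00·(cos306°, sin306°) = (1.1756, -1.6180)
θ=306°: |BD| = 10.9447
θ=306°: circle(B,4.00) ∩ circle(D,10.00): a=1.6349, h=3.6506
θ=306°:   candidates: C₊=(2.2528,2.2342) cross=39.955; C₋=(3.3322,-4.9869) cross=-39.955
θ=306°:   branch + wants cross > 0 → take C=(2.2528,2.2342) (cross=39.955)
θ=306°: ex = (C−B)/|BC| = (0.2693,0.9631); ey = (-0.9631,0.2693)
θ=306°: P = B + 1.90·ex + 2.36·ey = (-0.5856,0.8473)

θ=269°: -1.02 0.87
θ=295°: -0.74 0.77
θ=306°: -0.59 0.85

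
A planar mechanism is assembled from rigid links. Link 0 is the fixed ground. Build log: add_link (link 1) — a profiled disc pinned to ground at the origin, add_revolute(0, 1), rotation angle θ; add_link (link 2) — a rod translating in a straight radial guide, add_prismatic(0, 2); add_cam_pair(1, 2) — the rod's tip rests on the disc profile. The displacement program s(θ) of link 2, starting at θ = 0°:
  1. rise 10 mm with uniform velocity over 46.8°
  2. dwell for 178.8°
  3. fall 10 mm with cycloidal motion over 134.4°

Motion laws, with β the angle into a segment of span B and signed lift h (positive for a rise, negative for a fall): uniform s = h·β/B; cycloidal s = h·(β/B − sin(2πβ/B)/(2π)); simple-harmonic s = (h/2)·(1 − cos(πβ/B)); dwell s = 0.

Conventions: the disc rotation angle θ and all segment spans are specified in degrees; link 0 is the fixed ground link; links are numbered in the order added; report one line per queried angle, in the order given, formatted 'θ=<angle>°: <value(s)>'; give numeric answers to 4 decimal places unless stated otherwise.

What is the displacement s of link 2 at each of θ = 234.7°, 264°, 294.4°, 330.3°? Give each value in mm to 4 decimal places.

seg 1 [0°–46.8°] uniform, h=10: full span → s += 10 → s = 10.0000
seg 2 [46.8°–225.6°] dwell: s stays 10.0000
seg 3 [225.6°–360°] cycloidal, h=-10: θ=234.7° here. β=9.1, B=134.4. -10·(0.0677 − sin(2π·0.0677)/(2π)) = -0.0202 → s = 9.9798
seg 3 [225.6°–360°] cycloidal, h=-10: θ=264° here. β=38.4, B=134.4. -10·(0.2857 − sin(2π·0.2857)/(2π)) = -1.3055 → s = 8.6945
seg 3 [225.6°–360°] cycloidal, h=-10: θ=294.4° here. β=68.8, B=134.4. -10·(0.5119 − sin(2π·0.5119)/(2π)) = -5.2380 → s = 4.7620
seg 3 [225.6°–360°] cycloidal, h=-10: θ=330.3° here. β=104.7, B=134.4. -10·(0.7790 − sin(2π·0.7790)/(2π)) = -9.3553 → s = 0.6447

θ=234.7°: 9.9798
θ=264°: 8.6945
θ=294.4°: 4.7620
θ=330.3°: 0.6447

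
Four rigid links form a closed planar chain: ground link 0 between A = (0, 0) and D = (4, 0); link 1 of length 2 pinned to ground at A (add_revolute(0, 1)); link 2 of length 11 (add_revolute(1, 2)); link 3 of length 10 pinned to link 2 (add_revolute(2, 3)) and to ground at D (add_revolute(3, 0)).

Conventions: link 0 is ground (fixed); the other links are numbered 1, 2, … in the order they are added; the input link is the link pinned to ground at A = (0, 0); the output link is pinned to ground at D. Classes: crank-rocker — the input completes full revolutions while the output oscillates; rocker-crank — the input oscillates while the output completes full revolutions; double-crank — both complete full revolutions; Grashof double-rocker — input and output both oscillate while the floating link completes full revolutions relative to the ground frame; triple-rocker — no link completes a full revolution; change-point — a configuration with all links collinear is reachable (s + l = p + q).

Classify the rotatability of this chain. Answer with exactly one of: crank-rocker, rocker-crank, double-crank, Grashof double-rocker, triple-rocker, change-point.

lengths: ground=4, input=2, coupler=11, output=10
sorted: s=2 (shortest), l=11 (longest), p+q=14
s + l = 13 vs p + q = 14
s + l < p + q (Grashof) with shortest = input link → crank-rocker

crank-rocker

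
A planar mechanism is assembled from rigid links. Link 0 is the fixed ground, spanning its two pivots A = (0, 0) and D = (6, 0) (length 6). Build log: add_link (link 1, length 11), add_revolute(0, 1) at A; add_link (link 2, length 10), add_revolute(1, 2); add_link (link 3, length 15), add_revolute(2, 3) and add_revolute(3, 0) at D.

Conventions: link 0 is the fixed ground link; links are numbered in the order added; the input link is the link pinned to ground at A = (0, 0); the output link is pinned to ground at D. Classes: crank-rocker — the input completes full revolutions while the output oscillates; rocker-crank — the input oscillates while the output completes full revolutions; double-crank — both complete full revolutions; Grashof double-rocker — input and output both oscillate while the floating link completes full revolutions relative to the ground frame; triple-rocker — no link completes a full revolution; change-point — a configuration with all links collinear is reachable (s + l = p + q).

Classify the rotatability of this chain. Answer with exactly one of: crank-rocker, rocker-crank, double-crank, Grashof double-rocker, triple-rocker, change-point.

lengths: ground=6, input=11, coupler=10, output=15
sorted: s=6 (shortest), l=15 (longest), p+q=21
s + l = 21 vs p + q = 21
s + l = p + q → change-point (collinear configuration reachable)

change-point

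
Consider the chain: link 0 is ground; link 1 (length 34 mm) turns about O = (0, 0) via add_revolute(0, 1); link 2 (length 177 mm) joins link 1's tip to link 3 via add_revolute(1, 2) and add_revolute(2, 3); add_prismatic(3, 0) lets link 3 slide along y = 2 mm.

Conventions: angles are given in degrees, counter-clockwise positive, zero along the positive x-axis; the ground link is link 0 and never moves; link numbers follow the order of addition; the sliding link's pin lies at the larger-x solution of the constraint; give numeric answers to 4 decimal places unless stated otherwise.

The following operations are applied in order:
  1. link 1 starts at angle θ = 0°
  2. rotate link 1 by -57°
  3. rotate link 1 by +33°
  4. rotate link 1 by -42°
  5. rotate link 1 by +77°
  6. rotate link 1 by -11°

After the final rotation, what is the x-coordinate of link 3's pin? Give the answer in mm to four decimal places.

geometry: r = 34 mm, L = 177 mm, e = 2 mm; θ starts at 0°
rotate link 1 by -57°: θ ← 0° -57° = -57°
rotate link 1 by +33°: θ ← -57° +33° = -24°
rotate link 1 by -42°: θ ← -24° -42° = -66°
rotate link 1 by +77°: θ ← -66° +77° = 11°
rotate link 1 by -11°: θ ← 11° -11° = 0°
crank pin P = (r cos θ, r sin θ) = (34.000000, 0.000000)
h = r sin θ − e = 0.000000 − 2 = -2.000000
x = r cos θ + √(L² − h²) = 34.000000 + 176.988700 = 210.988700

210.9887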